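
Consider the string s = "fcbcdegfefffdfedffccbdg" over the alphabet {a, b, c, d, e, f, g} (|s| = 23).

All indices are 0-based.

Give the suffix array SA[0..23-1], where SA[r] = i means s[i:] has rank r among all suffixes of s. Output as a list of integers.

[2, 20, 1, 19, 18, 3, 4, 12, 15, 21, 14, 8, 5, 0, 17, 11, 13, 7, 16, 10, 9, 22, 6]

sorted suffixes:
  #0 SA[0]=2  'bcdegfefffdfedffccbdg'
  #1 SA[1]=20  'bdg'
  #2 SA[2]=1  'cbcdegfefffdfedffccbdg'
  #3 SA[3]=19  'cbdg'
  #4 SA[4]=18  'ccbdg'
  #5 SA[5]=3  'cdegfefffdfedffccbdg'
  #6 SA[6]=4  'degfefffdfedffccbdg'
  #7 SA[7]=12  'dfedffccbdg'
  #8 SA[8]=15  'dffccbdg'
  #9 SA[9]=21  'dg'
  #10 SA[10]=14  'edffccbdg'
  #11 SA[11]=8  'efffdfedffccbdg'
  #12 SA[12]=5  'egfefffdfedffccbdg'
  #13 SA[13]=0  'fcbcdegfefffdfedffccbdg'
  #14 SA[14]=17  'fccbdg'
  #15 SA[15]=11  'fdfedffccbdg'
  #16 SA[16]=13  'fedffccbdg'
  #17 SA[17]=7  'fefffdfedffccbdg'
  #18 SA[18]=16  'ffccbdg'
  #19 SA[19]=10  'ffdfedffccbdg'
  #20 SA[20]=9  'fffdfedffccbdg'
  #21 SA[21]=22  'g'
  #22 SA[22]=6  'gfefffdfedffccbdg'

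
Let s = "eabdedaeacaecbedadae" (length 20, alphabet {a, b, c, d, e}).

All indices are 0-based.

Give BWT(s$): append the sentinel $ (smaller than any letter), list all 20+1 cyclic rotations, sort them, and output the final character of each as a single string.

eeedddcacaeeaeba$aabd

rank  rotation               last
    0  $eabdedaeacaecbedadae  e
    1  abdedaeacaecbedadae$e  e
    2  acaecbedadae$eabdedae  e
    3  adae$eabdedaeacaecbed  d
    4  ae$eabdedaeacaecbedad  d
    5  aeacaecbedadae$eabded  d
    6  aecbedadae$eabdedaeac  c
    7  bdedaeacaecbedadae$ea  a
    8  bedadae$eabdedaeacaec  c
    9  caecbedadae$eabdedaea  a
   10  cbedadae$eabdedaeacae  e
   11  dadae$eabdedaeacaecbe  e
   12  dae$eabdedaeacaecbeda  a
   13  daeacaecbedadae$eabde  e
   14  dedaeacaecbedadae$eab  b
   15  e$eabdedaeacaecbedada  a
   16  eabdedaeacaecbedadae$  $
   17  eacaecbedadae$eabdeda  a
   18  ecbedadae$eabdedaeaca  a
   19  edadae$eabdedaeacaecb  b
   20  edaeacaecbedadae$eabd  d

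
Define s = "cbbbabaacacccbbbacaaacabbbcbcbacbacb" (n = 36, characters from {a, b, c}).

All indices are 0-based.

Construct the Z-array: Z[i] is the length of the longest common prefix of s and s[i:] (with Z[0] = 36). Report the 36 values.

Z[0]=36
i=1: fresh scan; Z[1]=0
i=2: fresh scan; Z[2]=0
i=3: fresh scan; Z[3]=0
i=4: fresh scan; Z[4]=0
i=5: fresh scan; Z[5]=0
i=6: fresh scan; Z[6]=0
i=7: fresh scan; Z[7]=0
i=8: fresh scan; Z[8]=1 grow→box=[8,9)
i=9: fresh scan; Z[9]=0
i=10: fresh scan; Z[10]=1 grow→box=[10,11)
i=11: fresh scan; Z[11]=1 grow→box=[11,12)
i=12: fresh scan; Z[12]=5 grow→box=[12,17)
i=13: min(r-i=4, Z[1]=0)=0; Z[13]=0
i=14: min(r-i=3, Z[2]=0)=0; Z[14]=0
i=15: min(r-i=2, Z[3]=0)=0; Z[15]=0
i=16: min(r-i=1, Z[4]=0)=0; Z[16]=0
i=17: fresh scan; Z[17]=1 grow→box=[17,18)
i=18: fresh scan; Z[18]=0
i=19: fresh scan; Z[19]=0
i=20: fresh scan; Z[20]=0
i=21: fresh scan; Z[21]=1 grow→box=[21,22)
i=22: fresh scan; Z[22]=0
i=23: fresh scan; Z[23]=0
i=24: fresh scan; Z[24]=0
i=25: fresh scan; Z[25]=0
i=26: fresh scan; Z[26]=2 grow→box=[26,28)
i=27: min(r-i=1, Z[1]=0)=0; Z[27]=0
i=28: fresh scan; Z[28]=2 grow→box=[28,30)
i=29: min(r-i=1, Z[1]=0)=0; Z[29]=0
i=30: fresh scan; Z[30]=0
i=31: fresh scan; Z[31]=2 grow→box=[31,33)
i=32: min(r-i=1, Z[1]=0)=0; Z[32]=0
i=33: fresh scan; Z[33]=0
i=34: fresh scan; Z[34]=2 grow→box=[34,36)
i=35: min(r-i=1, Z[1]=0)=0; Z[35]=0

[36, 0, 0, 0, 0, 0, 0, 0, 1, 0, 1, 1, 5, 0, 0, 0, 0, 1, 0, 0, 0, 1, 0, 0, 0, 0, 2, 0, 2, 0, 0, 2, 0, 0, 2, 0]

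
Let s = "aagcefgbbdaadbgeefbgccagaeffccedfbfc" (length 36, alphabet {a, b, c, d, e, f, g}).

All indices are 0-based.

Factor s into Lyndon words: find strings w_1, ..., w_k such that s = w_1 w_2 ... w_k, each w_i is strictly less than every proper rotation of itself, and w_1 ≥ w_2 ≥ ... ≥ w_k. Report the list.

emit factor 1: 'aagcefgbbd' (i=0, period=10)
emit factor 2: 'aadbgeefbgccagaeffccedfbfc' (i=10, period=26)

["aagcefgbbd", "aadbgeefbgccagaeffccedfbfc"]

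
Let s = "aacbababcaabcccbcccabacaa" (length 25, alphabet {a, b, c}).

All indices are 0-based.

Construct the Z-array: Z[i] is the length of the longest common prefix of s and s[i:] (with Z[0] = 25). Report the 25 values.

Z[0]=25
i=1: outside box; Z[1]=1 grow→box=[1,2)
i=2: outside box; Z[2]=0
i=3: outside box; Z[3]=0
i=4: outside box; Z[4]=1 grow→box=[4,5)
i=5: outside box; Z[5]=0
i=6: outside box; Z[6]=1 grow→box=[6,7)
i=7: outside box; Z[7]=0
i=8: outside box; Z[8]=0
i=9: outside box; Z[9]=2 grow→box=[9,11)
i=10: min(r-i=1, Z[1]=1)=1; Z[10]=1
i=11: outside box; Z[11]=0
i=12: outside box; Z[12]=0
i=13: outside box; Z[13]=0
i=14: outside box; Z[14]=0
i=15: outside box; Z[15]=0
i=16: outside box; Z[16]=0
i=17: outside box; Z[17]=0
i=18: outside box; Z[18]=0
i=19: outside box; Z[19]=1 grow→box=[19,20)
i=20: outside box; Z[20]=0
i=21: outside box; Z[21]=1 grow→box=[21,22)
i=22: outside box; Z[22]=0
i=23: outside box; Z[23]=2 grow→box=[23,25)
i=24: min(r-i=1, Z[1]=1)=1; Z[24]=1

[25, 1, 0, 0, 1, 0, 1, 0, 0, 2, 1, 0, 0, 0, 0, 0, 0, 0, 0, 1, 0, 1, 0, 2, 1]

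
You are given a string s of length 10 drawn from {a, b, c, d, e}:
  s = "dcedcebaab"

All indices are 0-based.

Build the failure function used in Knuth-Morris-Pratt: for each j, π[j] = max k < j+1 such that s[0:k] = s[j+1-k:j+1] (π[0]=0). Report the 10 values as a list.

[0, 0, 0, 1, 2, 3, 0, 0, 0, 0]

π[0] = 0
j=1 s[j]='c': π[1]=0 (border '')
j=2 s[j]='e': π[2]=0 (border '')
j=3 s[j]='d': π[3]=1 (border 'd')
j=4 s[j]='c': π[4]=2 (border 'dc')
j=5 s[j]='e': π[5]=3 (border 'dce')
j=6 s[j]='b': k: 3→0; π[6]=0 (border '')
j=7 s[j]='a': π[7]=0 (border '')
j=8 s[j]='a': π[8]=0 (border '')
j=9 s[j]='b': π[9]=0 (border '')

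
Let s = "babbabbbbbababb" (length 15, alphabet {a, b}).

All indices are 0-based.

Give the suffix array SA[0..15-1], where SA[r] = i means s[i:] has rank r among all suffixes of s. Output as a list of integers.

rank→(start, suffix):
  0 → (10, 'ababb')
  1 → (12, 'abb')
  2 → (1, 'abbabbbbbababb')
  3 → (4, 'abbbbbababb')
  4 → (14, 'b')
  5 → (9, 'bababb')
  6 → (11, 'babb')
  7 → (0, 'babbabbbbbababb')
  8 → (3, 'babbbbbababb')
  9 → (13, 'bb')
  10 → (8, 'bbababb')
  11 → (2, 'bbabbbbbababb')
  12 → (7, 'bbbababb')
  13 → (6, 'bbbbababb')
  14 → (5, 'bbbbbababb')

[10, 12, 1, 4, 14, 9, 11, 0, 3, 13, 8, 2, 7, 6, 5]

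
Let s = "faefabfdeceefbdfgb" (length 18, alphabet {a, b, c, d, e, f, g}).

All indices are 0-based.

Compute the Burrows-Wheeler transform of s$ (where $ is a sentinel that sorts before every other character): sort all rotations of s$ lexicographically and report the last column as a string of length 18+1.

bffgfaefbdcaee$ebdf

rank  rotation             last
    0  $faefabfdeceefbdfgb  b
    1  abfdeceefbdfgb$faef  f
    2  aefabfdeceefbdfgb$f  f
    3  b$faefabfdeceefbdfg  g
    4  bdfgb$faefabfdeceef  f
    5  bfdeceefbdfgb$faefa  a
    6  ceefbdfgb$faefabfde  e
    7  deceefbdfgb$faefabf  f
    8  dfgb$faefabfdeceefb  b
    9  eceefbdfgb$faefabfd  d
   10  eefbdfgb$faefabfdec  c
   11  efabfdeceefbdfgb$fa  a
   12  efbdfgb$faefabfdece  e
   13  fabfdeceefbdfgb$fae  e
   14  faefabfdeceefbdfgb$  $
   15  fbdfgb$faefabfdecee  e
   16  fdeceefbdfgb$faefab  b
   17  fgb$faefabfdeceefbd  d
   18  gb$faefabfdeceefbdf  f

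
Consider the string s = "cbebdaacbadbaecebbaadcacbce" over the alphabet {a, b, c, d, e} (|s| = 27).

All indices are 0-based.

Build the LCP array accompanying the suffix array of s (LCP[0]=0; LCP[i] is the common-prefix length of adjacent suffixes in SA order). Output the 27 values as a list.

sorted suffixes:
  #0 SA[0]=5  'aacbadbaecebbaadcacbce'
  #1 SA[1]=18  'aadcacbce'
  #2 SA[2]=6  'acbadbaecebbaadcacbce'
  #3 SA[3]=22  'acbce'
  #4 SA[4]=9  'adbaecebbaadcacbce'
  #5 SA[5]=19  'adcacbce'
  #6 SA[6]=12  'aecebbaadcacbce'
  #7 SA[7]=17  'baadcacbce'
  #8 SA[8]=8  'badbaecebbaadcacbce'
  #9 SA[9]=11  'baecebbaadcacbce'
  #10 SA[10]=16  'bbaadcacbce'
  #11 SA[11]=24  'bce'
  #12 SA[12]=3  'bdaacbadbaecebbaadcacbce'
  #13 SA[13]=1  'bebdaacbadbaecebbaadcacbce'
  #14 SA[14]=21  'cacbce'
  #15 SA[15]=7  'cbadbaecebbaadcacbce'
  #16 SA[16]=23  'cbce'
  #17 SA[17]=0  'cbebdaacbadbaecebbaadcacbce'
  #18 SA[18]=25  'ce'
  #19 SA[19]=14  'cebbaadcacbce'
  #20 SA[20]=4  'daacbadbaecebbaadcacbce'
  #21 SA[21]=10  'dbaecebbaadcacbce'
  #22 SA[22]=20  'dcacbce'
  #23 SA[23]=26  'e'
  #24 SA[24]=15  'ebbaadcacbce'
  #25 SA[25]=2  'ebdaacbadbaecebbaadcacbce'
  #26 SA[26]=13  'ecebbaadcacbce'

SA = [5, 18, 6, 22, 9, 19, 12, 17, 8, 11, 16, 24, 3, 1, 21, 7, 23, 0, 25, 14, 4, 10, 20, 26, 15, 2, 13]
rank  pair      lcp
   1  s[5:],s[18:]  2  'aa'
   2  s[18:],s[6:]  1  'a'
   3  s[6:],s[22:]  3  'acb'
   4  s[22:],s[9:]  1  'a'
   5  s[9:],s[19:]  2  'ad'
   6  s[19:],s[12:]  1  'a'
   7  s[12:],s[17:]  0  ''
   8  s[17:],s[8:]  2  'ba'
   9  s[8:],s[11:]  2  'ba'
  10  s[11:],s[16:]  1  'b'
  11  s[16:],s[24:]  1  'b'
  12  s[24:],s[3:]  1  'b'
  13  s[3:],s[1:]  1  'b'
  14  s[1:],s[21:]  0  ''
  15  s[21:],s[7:]  1  'c'
  16  s[7:],s[23:]  2  'cb'
  17  s[23:],s[0:]  2  'cb'
  18  s[0:],s[25:]  1  'c'
  19  s[25:],s[14:]  2  'ce'
  20  s[14:],s[4:]  0  ''
  21  s[4:],s[10:]  1  'd'
  22  s[10:],s[20:]  1  'd'
  23  s[20:],s[26:]  0  ''
  24  s[26:],s[15:]  1  'e'
  25  s[15:],s[2:]  2  'eb'
  26  s[2:],s[13:]  1  'e'

[0, 2, 1, 3, 1, 2, 1, 0, 2, 2, 1, 1, 1, 1, 0, 1, 2, 2, 1, 2, 0, 1, 1, 0, 1, 2, 1]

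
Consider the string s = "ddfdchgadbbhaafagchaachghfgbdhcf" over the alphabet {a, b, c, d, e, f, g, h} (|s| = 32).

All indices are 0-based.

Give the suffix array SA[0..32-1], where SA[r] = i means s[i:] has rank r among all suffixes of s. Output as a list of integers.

rank | idx | suffix
   0 |  19 | aachghfgbdhcf
   1 |  12 | aafagchaachghfgbdhcf
   2 |  20 | achghfgbdhcf
   3 |   7 | adbbhaafagchaachghfgbdhcf
   4 |  13 | afagchaachghfgbdhcf
   5 |  15 | agchaachghfgbdhcf
   6 |   9 | bbhaafagchaachghfgbdhcf
   7 |  27 | bdhcf
   8 |  10 | bhaafagchaachghfgbdhcf
   9 |  30 | cf
  10 |  17 | chaachghfgbdhcf
  11 |   4 | chgadbbhaafagchaachghfgbdhcf
  12 |  21 | chghfgbdhcf
  13 |   8 | dbbhaafagchaachghfgbdhcf
  14 |   3 | dchgadbbhaafagchaachghfgbdhcf
  15 |   0 | ddfdchgadbbhaafagchaachghfgbdhcf
  16 |   1 | dfdchgadbbhaafagchaachghfgbdhcf
  17 |  28 | dhcf
  18 |  31 | f
  19 |  14 | fagchaachghfgbdhcf
  20 |   2 | fdchgadbbhaafagchaachghfgbdhcf
  21 |  25 | fgbdhcf
  22 |   6 | gadbbhaafagchaachghfgbdhcf
  23 |  26 | gbdhcf
  24 |  16 | gchaachghfgbdhcf
  25 |  23 | ghfgbdhcf
  26 |  18 | haachghfgbdhcf
  27 |  11 | haafagchaachghfgbdhcf
  28 |  29 | hcf
  29 |  24 | hfgbdhcf
  30 |   5 | hgadbbhaafagchaachghfgbdhcf
  31 |  22 | hghfgbdhcf

[19, 12, 20, 7, 13, 15, 9, 27, 10, 30, 17, 4, 21, 8, 3, 0, 1, 28, 31, 14, 2, 25, 6, 26, 16, 23, 18, 11, 29, 24, 5, 22]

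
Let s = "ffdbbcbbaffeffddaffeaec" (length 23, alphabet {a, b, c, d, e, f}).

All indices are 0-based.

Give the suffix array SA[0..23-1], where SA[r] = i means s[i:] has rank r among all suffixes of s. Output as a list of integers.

[20, 16, 8, 7, 6, 3, 4, 22, 5, 15, 2, 14, 19, 21, 11, 1, 13, 18, 10, 0, 12, 17, 9]

sorted suffixes:
  #0 SA[0]=20  'aec'
  #1 SA[1]=16  'affeaec'
  #2 SA[2]=8  'affeffddaffeaec'
  #3 SA[3]=7  'baffeffddaffeaec'
  #4 SA[4]=6  'bbaffeffddaffeaec'
  #5 SA[5]=3  'bbcbbaffeffddaffeaec'
  #6 SA[6]=4  'bcbbaffeffddaffeaec'
  #7 SA[7]=22  'c'
  #8 SA[8]=5  'cbbaffeffddaffeaec'
  #9 SA[9]=15  'daffeaec'
  #10 SA[10]=2  'dbbcbbaffeffddaffeaec'
  #11 SA[11]=14  'ddaffeaec'
  #12 SA[12]=19  'eaec'
  #13 SA[13]=21  'ec'
  #14 SA[14]=11  'effddaffeaec'
  #15 SA[15]=1  'fdbbcbbaffeffddaffeaec'
  #16 SA[16]=13  'fddaffeaec'
  #17 SA[17]=18  'feaec'
  #18 SA[18]=10  'feffddaffeaec'
  #19 SA[19]=0  'ffdbbcbbaffeffddaffeaec'
  #20 SA[20]=12  'ffddaffeaec'
  #21 SA[21]=17  'ffeaec'
  #22 SA[22]=9  'ffeffddaffeaec'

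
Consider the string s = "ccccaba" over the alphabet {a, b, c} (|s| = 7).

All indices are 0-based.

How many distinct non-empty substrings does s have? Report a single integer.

sorted suffixes:
  #0 SA[0]=6  'a'
  #1 SA[1]=4  'aba'
  #2 SA[2]=5  'ba'
  #3 SA[3]=3  'caba'
  #4 SA[4]=2  'ccaba'
  #5 SA[5]=1  'cccaba'
  #6 SA[6]=0  'ccccaba'

SA = [6, 4, 5, 3, 2, 1, 0]
rank  pair      lcp
   1  s[6:],s[4:]  1  'a'
   2  s[4:],s[5:]  0  ''
   3  s[5:],s[3:]  0  ''
   4  s[3:],s[2:]  1  'c'
   5  s[2:],s[1:]  2  'cc'
   6  s[1:],s[0:]  3  'ccc'

n(n+1)/2 = 7·8/2 = 28
Σ LCP = 0 + 1 + 0 + 0 + 1 + 2 + 3 = 7
distinct = 28 − 7 = 21

21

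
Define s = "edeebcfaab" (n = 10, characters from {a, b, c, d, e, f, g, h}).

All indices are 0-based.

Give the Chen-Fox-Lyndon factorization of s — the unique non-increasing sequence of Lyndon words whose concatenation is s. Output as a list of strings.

["e", "dee", "bcf", "aab"]

emit factor 1: 'e' (i=0, period=1)
emit factor 2: 'dee' (i=1, period=3)
emit factor 3: 'bcf' (i=4, period=3)
emit factor 4: 'aab' (i=7, period=3)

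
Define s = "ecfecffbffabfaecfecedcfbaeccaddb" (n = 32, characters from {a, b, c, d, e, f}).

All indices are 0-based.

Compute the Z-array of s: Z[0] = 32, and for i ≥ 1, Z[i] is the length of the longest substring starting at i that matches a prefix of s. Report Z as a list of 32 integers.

[32, 0, 0, 3, 0, 0, 0, 0, 0, 0, 0, 0, 0, 0, 5, 0, 0, 2, 0, 1, 0, 0, 0, 0, 0, 2, 0, 0, 0, 0, 0, 0]

Z[0]=32
i=1: outside box; Z[1]=0
i=2: outside box; Z[2]=0
i=3: outside box; Z[3]=3 grow→box=[3,6)
i=4: min(r-i=2, Z[1]=0)=0; Z[4]=0
i=5: min(r-i=1, Z[2]=0)=0; Z[5]=0
i=6: outside box; Z[6]=0
i=7: outside box; Z[7]=0
i=8: outside box; Z[8]=0
i=9: outside box; Z[9]=0
i=10: outside box; Z[10]=0
i=11: outside box; Z[11]=0
i=12: outside box; Z[12]=0
i=13: outside box; Z[13]=0
i=14: outside box; Z[14]=5 grow→box=[14,19)
i=15: min(r-i=4, Z[1]=0)=0; Z[15]=0
i=16: min(r-i=3, Z[2]=0)=0; Z[16]=0
i=17: min(r-i=2, Z[3]=3)=2; Z[17]=2
i=18: min(r-i=1, Z[4]=0)=0; Z[18]=0
i=19: outside box; Z[19]=1 grow→box=[19,20)
i=20: outside box; Z[20]=0
i=21: outside box; Z[21]=0
i=22: outside box; Z[22]=0
i=23: outside box; Z[23]=0
i=24: outside box; Z[24]=0
i=25: outside box; Z[25]=2 grow→box=[25,27)
i=26: min(r-i=1, Z[1]=0)=0; Z[26]=0
i=27: outside box; Z[27]=0
i=28: outside box; Z[28]=0
i=29: outside box; Z[29]=0
i=30: outside box; Z[30]=0
i=31: outside box; Z[31]=0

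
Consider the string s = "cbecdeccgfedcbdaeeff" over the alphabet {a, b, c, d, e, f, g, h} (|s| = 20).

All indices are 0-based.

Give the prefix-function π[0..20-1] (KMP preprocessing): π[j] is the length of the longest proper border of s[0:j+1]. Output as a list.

π[0] = 0
j=1 s[j]='b': π[1]=0 (border '')
j=2 s[j]='e': π[2]=0 (border '')
j=3 s[j]='c': π[3]=1 (border 'c')
j=4 s[j]='d': k: 1→0; π[4]=0 (border '')
j=5 s[j]='e': π[5]=0 (border '')
j=6 s[j]='c': π[6]=1 (border 'c')
j=7 s[j]='c': k: 1→0; π[7]=1 (border 'c')
j=8 s[j]='g': k: 1→0; π[8]=0 (border '')
j=9 s[j]='f': π[9]=0 (border '')
j=10 s[j]='e': π[10]=0 (border '')
j=11 s[j]='d': π[11]=0 (border '')
j=12 s[j]='c': π[12]=1 (border 'c')
j=13 s[j]='b': π[13]=2 (border 'cb')
j=14 s[j]='d': k: 2→0; π[14]=0 (border '')
j=15 s[j]='a': π[15]=0 (border '')
j=16 s[j]='e': π[16]=0 (border '')
j=17 s[j]='e': π[17]=0 (border '')
j=18 s[j]='f': π[18]=0 (border '')
j=19 s[j]='f': π[19]=0 (border '')

[0, 0, 0, 1, 0, 0, 1, 1, 0, 0, 0, 0, 1, 2, 0, 0, 0, 0, 0, 0]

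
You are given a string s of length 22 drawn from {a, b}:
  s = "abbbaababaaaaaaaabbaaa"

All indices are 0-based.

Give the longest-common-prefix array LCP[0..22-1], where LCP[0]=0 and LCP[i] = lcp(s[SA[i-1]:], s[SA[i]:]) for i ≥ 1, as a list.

[0, 1, 2, 3, 7, 6, 5, 4, 3, 2, 3, 1, 3, 2, 3, 0, 4, 3, 2, 1, 4, 2]

rank→(start, suffix):
  0 → (21, 'a')
  1 → (20, 'aa')
  2 → (19, 'aaa')
  3 → (9, 'aaaaaaaabbaaa')
  4 → (10, 'aaaaaaabbaaa')
  5 → (11, 'aaaaaabbaaa')
  6 → (12, 'aaaaabbaaa')
  7 → (13, 'aaaabbaaa')
  8 → (14, 'aaabbaaa')
  9 → (4, 'aababaaaaaaaabbaaa')
  10 → (15, 'aabbaaa')
  11 → (7, 'abaaaaaaaabbaaa')
  12 → (5, 'ababaaaaaaaabbaaa')
  13 → (16, 'abbaaa')
  14 → (0, 'abbbaababaaaaaaaabbaaa')
  15 → (18, 'baaa')
  16 → (8, 'baaaaaaaabbaaa')
  17 → (3, 'baababaaaaaaaabbaaa')
  18 → (6, 'babaaaaaaaabbaaa')
  19 → (17, 'bbaaa')
  20 → (2, 'bbaababaaaaaaaabbaaa')
  21 → (1, 'bbbaababaaaaaaaabbaaa')

SA = [21, 20, 19, 9, 10, 11, 12, 13, 14, 4, 15, 7, 5, 16, 0, 18, 8, 3, 6, 17, 2, 1]
[i] adj suffixes → lcp
  [1] 21/20 → 1 ('a')
  [2] 20/19 → 2 ('aa')
  [3] 19/9 → 3 ('aaa')
  [4] 9/10 → 7 ('aaaaaaa')
  [5] 10/11 → 6 ('aaaaaa')
  [6] 11/12 → 5 ('aaaaa')
  [7] 12/13 → 4 ('aaaa')
  [8] 13/14 → 3 ('aaa')
  [9] 14/4 → 2 ('aa')
  [10] 4/15 → 3 ('aab')
  [11] 15/7 → 1 ('a')
  [12] 7/5 → 3 ('aba')
  [13] 5/16 → 2 ('ab')
  [14] 16/0 → 3 ('abb')
  [15] 0/18 → 0 ('')
  [16] 18/8 → 4 ('baaa')
  [17] 8/3 → 3 ('baa')
  [18] 3/6 → 2 ('ba')
  [19] 6/17 → 1 ('b')
  [20] 17/2 → 4 ('bbaa')
  [21] 2/1 → 2 ('bb')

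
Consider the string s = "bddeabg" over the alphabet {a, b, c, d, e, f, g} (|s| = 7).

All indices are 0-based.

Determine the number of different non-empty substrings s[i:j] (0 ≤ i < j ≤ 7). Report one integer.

rank | idx | suffix
   0 |   4 | abg
   1 |   0 | bddeabg
   2 |   5 | bg
   3 |   1 | ddeabg
   4 |   2 | deabg
   5 |   3 | eabg
   6 |   6 | g

SA = [4, 0, 5, 1, 2, 3, 6]
i: (SA[i-1],SA[i]) lcp shared
  1: (4,0) 0 ''
  2: (0,5) 1 'b'
  3: (5,1) 0 ''
  4: (1,2) 1 'd'
  5: (2,3) 0 ''
  6: (3,6) 0 ''

n(n+1)/2 = 7·8/2 = 28
Σ LCP = 0 + 0 + 1 + 0 + 1 + 0 + 0 = 2
distinct = 28 − 2 = 26

26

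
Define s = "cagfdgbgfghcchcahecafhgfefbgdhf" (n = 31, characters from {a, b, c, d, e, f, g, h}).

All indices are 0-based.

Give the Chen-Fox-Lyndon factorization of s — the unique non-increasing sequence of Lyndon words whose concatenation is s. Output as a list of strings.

["c", "agfdgbgfghcchcahec", "afhgfefbgdhf"]

emit factor 1: 'c' (i=0, period=1)
emit factor 2: 'agfdgbgfghcchcahec' (i=1, period=18)
emit factor 3: 'afhgfefbgdhf' (i=19, period=12)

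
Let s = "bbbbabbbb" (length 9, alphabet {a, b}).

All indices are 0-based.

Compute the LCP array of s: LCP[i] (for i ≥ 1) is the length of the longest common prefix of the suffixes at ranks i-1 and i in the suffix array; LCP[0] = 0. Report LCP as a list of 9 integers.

rank | idx | suffix
   0 |   4 | abbbb
   1 |   8 | b
   2 |   3 | babbbb
   3 |   7 | bb
   4 |   2 | bbabbbb
   5 |   6 | bbb
   6 |   1 | bbbabbbb
   7 |   5 | bbbb
   8 |   0 | bbbbabbbb

SA = [4, 8, 3, 7, 2, 6, 1, 5, 0]
rank  pair      lcp
   1  s[4:],s[8:]  0  ''
   2  s[8:],s[3:]  1  'b'
   3  s[3:],s[7:]  1  'b'
   4  s[7:],s[2:]  2  'bb'
   5  s[2:],s[6:]  2  'bb'
   6  s[6:],s[1:]  3  'bbb'
   7  s[1:],s[5:]  3  'bbb'
   8  s[5:],s[0:]  4  'bbbb'

[0, 0, 1, 1, 2, 2, 3, 3, 4]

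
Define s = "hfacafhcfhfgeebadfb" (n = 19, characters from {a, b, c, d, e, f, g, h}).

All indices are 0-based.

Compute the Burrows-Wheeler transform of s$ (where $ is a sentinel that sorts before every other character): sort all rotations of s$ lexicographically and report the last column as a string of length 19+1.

bfbcfeahaeghdhacff$f

rank  rotation              last
    0  $hfacafhcfhfgeebadfb  b
    1  acafhcfhfgeebadfb$hf  f
    2  adfb$hfacafhcfhfgeeb  b
    3  afhcfhfgeebadfb$hfac  c
    4  b$hfacafhcfhfgeebadf  f
    5  badfb$hfacafhcfhfgee  e
    6  cafhcfhfgeebadfb$hfa  a
    7  cfhfgeebadfb$hfacafh  h
    8  dfb$hfacafhcfhfgeeba  a
    9  ebadfb$hfacafhcfhfge  e
   10  eebadfb$hfacafhcfhfg  g
   11  facafhcfhfgeebadfb$h  h
   12  fb$hfacafhcfhfgeebad  d
   13  fgeebadfb$hfacafhcfh  h
   14  fhcfhfgeebadfb$hfaca  a
   15  fhfgeebadfb$hfacafhc  c
   16  geebadfb$hfacafhcfhf  f
   17  hcfhfgeebadfb$hfacaf  f
   18  hfacafhcfhfgeebadfb$  $
   19  hfgeebadfb$hfacafhcf  f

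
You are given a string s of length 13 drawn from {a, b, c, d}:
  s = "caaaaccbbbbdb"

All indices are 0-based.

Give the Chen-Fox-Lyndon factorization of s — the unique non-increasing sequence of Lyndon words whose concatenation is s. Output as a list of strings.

emit factor 1: 'c' (i=0, period=1)
emit factor 2: 'aaaaccbbbbdb' (i=1, period=12)

["c", "aaaaccbbbbdb"]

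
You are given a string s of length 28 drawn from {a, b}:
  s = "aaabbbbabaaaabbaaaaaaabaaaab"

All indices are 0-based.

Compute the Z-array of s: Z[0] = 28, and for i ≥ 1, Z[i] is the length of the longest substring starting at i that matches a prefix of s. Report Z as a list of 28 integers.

[28, 2, 1, 0, 0, 0, 0, 1, 0, 3, 5, 2, 1, 0, 0, 3, 3, 3, 3, 4, 2, 1, 0, 3, 4, 2, 1, 0]

Z[0]=28
i=1: i≥r, start 0; Z[1]=2 scan→box=[1,3)
i=2: min(r-i=1, Z[1]=2)=1; Z[2]=1
i=3: i≥r, start 0; Z[3]=0
i=4: i≥r, start 0; Z[4]=0
i=5: i≥r, start 0; Z[5]=0
i=6: i≥r, start 0; Z[6]=0
i=7: i≥r, start 0; Z[7]=1 scan→box=[7,8)
i=8: i≥r, start 0; Z[8]=0
i=9: i≥r, start 0; Z[9]=3 scan→box=[9,12)
i=10: min(r-i=2, Z[1]=2)=2; Z[10]=5 scan→box=[10,15)
i=11: min(r-i=4, Z[1]=2)=2; Z[11]=2
i=12: min(r-i=3, Z[2]=1)=1; Z[12]=1
i=13: min(r-i=2, Z[3]=0)=0; Z[13]=0
i=14: min(r-i=1, Z[4]=0)=0; Z[14]=0
i=15: i≥r, start 0; Z[15]=3 scan→box=[15,18)
i=16: min(r-i=2, Z[1]=2)=2; Z[16]=3 scan→box=[16,19)
i=17: min(r-i=2, Z[1]=2)=2; Z[17]=3 scan→box=[17,20)
i=18: min(r-i=2, Z[1]=2)=2; Z[18]=3 scan→box=[18,21)
i=19: min(r-i=2, Z[1]=2)=2; Z[19]=4 scan→box=[19,23)
i=20: min(r-i=3, Z[1]=2)=2; Z[20]=2
i=21: min(r-i=2, Z[2]=1)=1; Z[21]=1
i=22: min(r-i=1, Z[3]=0)=0; Z[22]=0
i=23: i≥r, start 0; Z[23]=3 scan→box=[23,26)
i=24: min(r-i=2, Z[1]=2)=2; Z[24]=4 scan→box=[24,28)
i=25: min(r-i=3, Z[1]=2)=2; Z[25]=2
i=26: min(r-i=2, Z[2]=1)=1; Z[26]=1
i=27: min(r-i=1, Z[3]=0)=0; Z[27]=0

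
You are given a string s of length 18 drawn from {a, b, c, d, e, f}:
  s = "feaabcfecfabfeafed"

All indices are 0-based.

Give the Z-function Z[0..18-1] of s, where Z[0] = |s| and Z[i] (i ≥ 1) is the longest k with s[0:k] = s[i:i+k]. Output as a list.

Z[0]=18
i=1: fresh scan; Z[1]=0
i=2: fresh scan; Z[2]=0
i=3: fresh scan; Z[3]=0
i=4: fresh scan; Z[4]=0
i=5: fresh scan; Z[5]=0
i=6: fresh scan; Z[6]=2 scan→box=[6,8)
i=7: min(r-i=1, Z[1]=0)=0; Z[7]=0
i=8: fresh scan; Z[8]=0
i=9: fresh scan; Z[9]=1 scan→box=[9,10)
i=10: fresh scan; Z[10]=0
i=11: fresh scan; Z[11]=0
i=12: fresh scan; Z[12]=3 scan→box=[12,15)
i=13: min(r-i=2, Z[1]=0)=0; Z[13]=0
i=14: min(r-i=1, Z[2]=0)=0; Z[14]=0
i=15: fresh scan; Z[15]=2 scan→box=[15,17)
i=16: min(r-i=1, Z[1]=0)=0; Z[16]=0
i=17: fresh scan; Z[17]=0

[18, 0, 0, 0, 0, 0, 2, 0, 0, 1, 0, 0, 3, 0, 0, 2, 0, 0]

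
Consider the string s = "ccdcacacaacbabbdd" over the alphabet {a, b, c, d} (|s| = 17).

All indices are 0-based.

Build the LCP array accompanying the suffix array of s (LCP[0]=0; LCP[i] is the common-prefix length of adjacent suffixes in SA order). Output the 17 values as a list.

[0, 1, 1, 3, 2, 0, 1, 1, 0, 2, 4, 1, 1, 1, 0, 1, 1]

sorted suffixes:
  #0 SA[0]=8  'aacbabbdd'
  #1 SA[1]=12  'abbdd'
  #2 SA[2]=6  'acaacbabbdd'
  #3 SA[3]=4  'acacaacbabbdd'
  #4 SA[4]=9  'acbabbdd'
  #5 SA[5]=11  'babbdd'
  #6 SA[6]=13  'bbdd'
  #7 SA[7]=14  'bdd'
  #8 SA[8]=7  'caacbabbdd'
  #9 SA[9]=5  'cacaacbabbdd'
  #10 SA[10]=3  'cacacaacbabbdd'
  #11 SA[11]=10  'cbabbdd'
  #12 SA[12]=0  'ccdcacacaacbabbdd'
  #13 SA[13]=1  'cdcacacaacbabbdd'
  #14 SA[14]=16  'd'
  #15 SA[15]=2  'dcacacaacbabbdd'
  #16 SA[16]=15  'dd'

SA = [8, 12, 6, 4, 9, 11, 13, 14, 7, 5, 3, 10, 0, 1, 16, 2, 15]
rank  pair      lcp
   1  s[8:],s[12:]  1  'a'
   2  s[12:],s[6:]  1  'a'
   3  s[6:],s[4:]  3  'aca'
   4  s[4:],s[9:]  2  'ac'
   5  s[9:],s[11:]  0  ''
   6  s[11:],s[13:]  1  'b'
   7  s[13:],s[14:]  1  'b'
   8  s[14:],s[7:]  0  ''
   9  s[7:],s[5:]  2  'ca'
  10  s[5:],s[3:]  4  'caca'
  11  s[3:],s[10:]  1  'c'
  12  s[10:],s[0:]  1  'c'
  13  s[0:],s[1:]  1  'c'
  14  s[1:],s[16:]  0  ''
  15  s[16:],s[2:]  1  'd'
  16  s[2:],s[15:]  1  'd'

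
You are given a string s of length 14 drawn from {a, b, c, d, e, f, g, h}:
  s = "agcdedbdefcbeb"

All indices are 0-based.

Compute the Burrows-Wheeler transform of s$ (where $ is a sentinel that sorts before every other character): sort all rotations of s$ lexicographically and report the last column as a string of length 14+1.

b$edcfgecbbddea

rank  rotation         last
    0  $agcdedbdefcbeb  b
    1  agcdedbdefcbeb$  $
    2  b$agcdedbdefcbe  e
    3  bdefcbeb$agcded  d
    4  beb$agcdedbdefc  c
    5  cbeb$agcdedbdef  f
    6  cdedbdefcbeb$ag  g
    7  dbdefcbeb$agcde  e
    8  dedbdefcbeb$agc  c
    9  defcbeb$agcdedb  b
   10  eb$agcdedbdefcb  b
   11  edbdefcbeb$agcd  d
   12  efcbeb$agcdedbd  d
   13  fcbeb$agcdedbde  e
   14  gcdedbdefcbeb$a  a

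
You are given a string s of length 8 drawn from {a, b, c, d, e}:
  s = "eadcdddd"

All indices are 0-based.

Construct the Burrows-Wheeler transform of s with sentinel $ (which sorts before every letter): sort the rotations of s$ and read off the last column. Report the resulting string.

rank  rotation   last
    0  $eadcdddd  d
    1  adcdddd$e  e
    2  cdddd$ead  d
    3  d$eadcddd  d
    4  dcdddd$ea  a
    5  dd$eadcdd  d
    6  ddd$eadcd  d
    7  dddd$eadc  c
    8  eadcdddd$  $

deddaddc$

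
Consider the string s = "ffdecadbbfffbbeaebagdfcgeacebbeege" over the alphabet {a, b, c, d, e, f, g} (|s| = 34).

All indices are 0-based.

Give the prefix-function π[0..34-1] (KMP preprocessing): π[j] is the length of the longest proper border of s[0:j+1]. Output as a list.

[0, 1, 0, 0, 0, 0, 0, 0, 0, 1, 2, 2, 0, 0, 0, 0, 0, 0, 0, 0, 0, 1, 0, 0, 0, 0, 0, 0, 0, 0, 0, 0, 0, 0]

π[0] = 0
j=1 s[j]='f': π[1]=1 (border 'f')
j=2 s[j]='d': k: 1→0; π[2]=0 (border '')
j=3 s[j]='e': π[3]=0 (border '')
j=4 s[j]='c': π[4]=0 (border '')
j=5 s[j]='a': π[5]=0 (border '')
j=6 s[j]='d': π[6]=0 (border '')
j=7 s[j]='b': π[7]=0 (border '')
j=8 s[j]='b': π[8]=0 (border '')
j=9 s[j]='f': π[9]=1 (border 'f')
j=10 s[j]='f': π[10]=2 (border 'ff')
j=11 s[j]='f': k: 2→1; π[11]=2 (border 'ff')
j=12 s[j]='b': k: 2→1→0; π[12]=0 (border '')
j=13 s[j]='b': π[13]=0 (border '')
j=14 s[j]='e': π[14]=0 (border '')
j=15 s[j]='a': π[15]=0 (border '')
j=16 s[j]='e': π[16]=0 (border '')
j=17 s[j]='b': π[17]=0 (border '')
j=18 s[j]='a': π[18]=0 (border '')
j=19 s[j]='g': π[19]=0 (border '')
j=20 s[j]='d': π[20]=0 (border '')
j=21 s[j]='f': π[21]=1 (border 'f')
j=22 s[j]='c': k: 1→0; π[22]=0 (border '')
j=23 s[j]='g': π[23]=0 (border '')
j=24 s[j]='e': π[24]=0 (border '')
j=25 s[j]='a': π[25]=0 (border '')
j=26 s[j]='c': π[26]=0 (border '')
j=27 s[j]='e': π[27]=0 (border '')
j=28 s[j]='b': π[28]=0 (border '')
j=29 s[j]='b': π[29]=0 (border '')
j=30 s[j]='e': π[30]=0 (border '')
j=31 s[j]='e': π[31]=0 (border '')
j=32 s[j]='g': π[32]=0 (border '')
j=33 s[j]='e': π[33]=0 (border '')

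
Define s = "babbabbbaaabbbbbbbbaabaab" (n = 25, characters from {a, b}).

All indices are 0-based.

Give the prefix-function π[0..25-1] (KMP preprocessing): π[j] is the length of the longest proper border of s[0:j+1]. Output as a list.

[0, 0, 1, 1, 2, 3, 4, 1, 2, 0, 0, 1, 1, 1, 1, 1, 1, 1, 1, 2, 0, 1, 2, 0, 1]

π[0] = 0
j=1 s[j]='a': π[1]=0 (border '')
j=2 s[j]='b': π[2]=1 (border 'b')
j=3 s[j]='b': k: 1→0; π[3]=1 (border 'b')
j=4 s[j]='a': π[4]=2 (border 'ba')
j=5 s[j]='b': π[5]=3 (border 'bab')
j=6 s[j]='b': π[6]=4 (border 'babb')
j=7 s[j]='b': k: 4→1→0; π[7]=1 (border 'b')
j=8 s[j]='a': π[8]=2 (border 'ba')
j=9 s[j]='a': k: 2→0; π[9]=0 (border '')
j=10 s[j]='a': π[10]=0 (border '')
j=11 s[j]='b': π[11]=1 (border 'b')
j=12 s[j]='b': k: 1→0; π[12]=1 (border 'b')
j=13 s[j]='b': k: 1→0; π[13]=1 (border 'b')
j=14 s[j]='b': k: 1→0; π[14]=1 (border 'b')
j=15 s[j]='b': k: 1→0; π[15]=1 (border 'b')
j=16 s[j]='b': k: 1→0; π[16]=1 (border 'b')
j=17 s[j]='b': k: 1→0; π[17]=1 (border 'b')
j=18 s[j]='b': k: 1→0; π[18]=1 (border 'b')
j=19 s[j]='a': π[19]=2 (border 'ba')
j=20 s[j]='a': k: 2→0; π[20]=0 (border '')
j=21 s[j]='b': π[21]=1 (border 'b')
j=22 s[j]='a': π[22]=2 (border 'ba')
j=23 s[j]='a': k: 2→0; π[23]=0 (border '')
j=24 s[j]='b': π[24]=1 (border 'b')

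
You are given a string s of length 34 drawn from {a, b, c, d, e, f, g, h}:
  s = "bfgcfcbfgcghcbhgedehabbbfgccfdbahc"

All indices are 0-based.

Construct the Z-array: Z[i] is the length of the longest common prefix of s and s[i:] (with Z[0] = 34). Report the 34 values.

[34, 0, 0, 0, 0, 0, 4, 0, 0, 0, 0, 0, 0, 1, 0, 0, 0, 0, 0, 0, 0, 1, 1, 4, 0, 0, 0, 0, 0, 0, 1, 0, 0, 0]

Z[0]=34
i=1: outside box; Z[1]=0
i=2: outside box; Z[2]=0
i=3: outside box; Z[3]=0
i=4: outside box; Z[4]=0
i=5: outside box; Z[5]=0
i=6: outside box; Z[6]=4 extend→box=[6,10)
i=7: min(r-i=3, Z[1]=0)=0; Z[7]=0
i=8: min(r-i=2, Z[2]=0)=0; Z[8]=0
i=9: min(r-i=1, Z[3]=0)=0; Z[9]=0
i=10: outside box; Z[10]=0
i=11: outside box; Z[11]=0
i=12: outside box; Z[12]=0
i=13: outside box; Z[13]=1 extend→box=[13,14)
i=14: outside box; Z[14]=0
i=15: outside box; Z[15]=0
i=16: outside box; Z[16]=0
i=17: outside box; Z[17]=0
i=18: outside box; Z[18]=0
i=19: outside box; Z[19]=0
i=20: outside box; Z[20]=0
i=21: outside box; Z[21]=1 extend→box=[21,22)
i=22: outside box; Z[22]=1 extend→box=[22,23)
i=23: outside box; Z[23]=4 extend→box=[23,27)
i=24: min(r-i=3, Z[1]=0)=0; Z[24]=0
i=25: min(r-i=2, Z[2]=0)=0; Z[25]=0
i=26: min(r-i=1, Z[3]=0)=0; Z[26]=0
i=27: outside box; Z[27]=0
i=28: outside box; Z[28]=0
i=29: outside box; Z[29]=0
i=30: outside box; Z[30]=1 extend→box=[30,31)
i=31: outside box; Z[31]=0
i=32: outside box; Z[32]=0
i=33: outside box; Z[33]=0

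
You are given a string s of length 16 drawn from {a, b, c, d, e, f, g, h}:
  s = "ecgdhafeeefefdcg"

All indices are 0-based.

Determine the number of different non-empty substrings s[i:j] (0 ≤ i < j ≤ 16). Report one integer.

123

sorted suffixes:
  #0 SA[0]=5  'afeeefefdcg'
  #1 SA[1]=14  'cg'
  #2 SA[2]=1  'cgdhafeeefefdcg'
  #3 SA[3]=13  'dcg'
  #4 SA[4]=3  'dhafeeefefdcg'
  #5 SA[5]=0  'ecgdhafeeefefdcg'
  #6 SA[6]=7  'eeefefdcg'
  #7 SA[7]=8  'eefefdcg'
  #8 SA[8]=11  'efdcg'
  #9 SA[9]=9  'efefdcg'
  #10 SA[10]=12  'fdcg'
  #11 SA[11]=6  'feeefefdcg'
  #12 SA[12]=10  'fefdcg'
  #13 SA[13]=15  'g'
  #14 SA[14]=2  'gdhafeeefefdcg'
  #15 SA[15]=4  'hafeeefefdcg'

SA = [5, 14, 1, 13, 3, 0, 7, 8, 11, 9, 12, 6, 10, 15, 2, 4]
[i] adj suffixes → lcp
  [1] 5/14 → 0 ('')
  [2] 14/1 → 2 ('cg')
  [3] 1/13 → 0 ('')
  [4] 13/3 → 1 ('d')
  [5] 3/0 → 0 ('')
  [6] 0/7 → 1 ('e')
  [7] 7/8 → 2 ('ee')
  [8] 8/11 → 1 ('e')
  [9] 11/9 → 2 ('ef')
  [10] 9/12 → 0 ('')
  [11] 12/6 → 1 ('f')
  [12] 6/10 → 2 ('fe')
  [13] 10/15 → 0 ('')
  [14] 15/2 → 1 ('g')
  [15] 2/4 → 0 ('')

n(n+1)/2 = 16·17/2 = 136
Σ LCP = 0 + 0 + 2 + 0 + 1 + 0 + 1 + 2 + 1 + 2 + 0 + 1 + 2 + 0 + 1 + 0 = 13
distinct = 136 − 13 = 123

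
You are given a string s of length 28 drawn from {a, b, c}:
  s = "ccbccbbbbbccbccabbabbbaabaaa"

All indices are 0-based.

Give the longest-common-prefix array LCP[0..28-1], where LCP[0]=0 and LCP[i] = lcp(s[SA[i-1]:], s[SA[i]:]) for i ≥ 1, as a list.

[0, 1, 2, 2, 1, 2, 3, 0, 3, 2, 1, 3, 2, 3, 4, 3, 2, 1, 3, 4, 0, 1, 2, 4, 1, 2, 3, 5]

sorted suffixes:
  #0 SA[0]=27  'a'
  #1 SA[1]=26  'aa'
  #2 SA[2]=25  'aaa'
  #3 SA[3]=22  'aabaaa'
  #4 SA[4]=23  'abaaa'
  #5 SA[5]=15  'abbabbbaabaaa'
  #6 SA[6]=18  'abbbaabaaa'
  #7 SA[7]=24  'baaa'
  #8 SA[8]=21  'baabaaa'
  #9 SA[9]=17  'babbbaabaaa'
  #10 SA[10]=20  'bbaabaaa'
  #11 SA[11]=16  'bbabbbaabaaa'
  #12 SA[12]=19  'bbbaabaaa'
  #13 SA[13]=5  'bbbbbccbccabbabbbaabaaa'
  #14 SA[14]=6  'bbbbccbccabbabbbaabaaa'
  #15 SA[15]=7  'bbbccbccabbabbbaabaaa'
  #16 SA[16]=8  'bbccbccabbabbbaabaaa'
  #17 SA[17]=12  'bccabbabbbaabaaa'
  #18 SA[18]=2  'bccbbbbbccbccabbabbbaabaaa'
  #19 SA[19]=9  'bccbccabbabbbaabaaa'
  #20 SA[20]=14  'cabbabbbaabaaa'
  #21 SA[21]=4  'cbbbbbccbccabbabbbaabaaa'
  #22 SA[22]=11  'cbccabbabbbaabaaa'
  #23 SA[23]=1  'cbccbbbbbccbccabbabbbaabaaa'
  #24 SA[24]=13  'ccabbabbbaabaaa'
  #25 SA[25]=3  'ccbbbbbccbccabbabbbaabaaa'
  #26 SA[26]=10  'ccbccabbabbbaabaaa'
  #27 SA[27]=0  'ccbccbbbbbccbccabbabbbaabaaa'

SA = [27, 26, 25, 22, 23, 15, 18, 24, 21, 17, 20, 16, 19, 5, 6, 7, 8, 12, 2, 9, 14, 4, 11, 1, 13, 3, 10, 0]
i: (SA[i-1],SA[i]) lcp shared
  1: (27,26) 1 'a'
  2: (26,25) 2 'aa'
  3: (25,22) 2 'aa'
  4: (22,23) 1 'a'
  5: (23,15) 2 'ab'
  6: (15,18) 3 'abb'
  7: (18,24) 0 ''
  8: (24,21) 3 'baa'
  9: (21,17) 2 'ba'
  10: (17,20) 1 'b'
  11: (20,16) 3 'bba'
  12: (16,19) 2 'bb'
  13: (19,5) 3 'bbb'
  14: (5,6) 4 'bbbb'
  15: (6,7) 3 'bbb'
  16: (7,8) 2 'bb'
  17: (8,12) 1 'b'
  18: (12,2) 3 'bcc'
  19: (2,9) 4 'bccb'
  20: (9,14) 0 ''
  21: (14,4) 1 'c'
  22: (4,11) 2 'cb'
  23: (11,1) 4 'cbcc'
  24: (1,13) 1 'c'
  25: (13,3) 2 'cc'
  26: (3,10) 3 'ccb'
  27: (10,0) 5 'ccbcc'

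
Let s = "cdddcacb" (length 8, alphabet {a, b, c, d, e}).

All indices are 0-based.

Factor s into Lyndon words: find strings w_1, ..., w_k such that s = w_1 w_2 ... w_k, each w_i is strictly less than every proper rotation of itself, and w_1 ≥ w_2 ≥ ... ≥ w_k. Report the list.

emit factor 1: 'cddd' (i=0, period=4)
emit factor 2: 'c' (i=4, period=1)
emit factor 3: 'acb' (i=5, period=3)

["cddd", "c", "acb"]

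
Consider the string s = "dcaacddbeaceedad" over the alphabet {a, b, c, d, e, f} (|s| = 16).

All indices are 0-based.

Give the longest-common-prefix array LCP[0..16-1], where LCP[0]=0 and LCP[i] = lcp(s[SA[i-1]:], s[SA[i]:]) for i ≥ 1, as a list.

[0, 1, 2, 1, 0, 0, 1, 1, 0, 1, 1, 1, 1, 0, 1, 1]

rank→(start, suffix):
  0 → (2, 'aacddbeaceedad')
  1 → (3, 'acddbeaceedad')
  2 → (9, 'aceedad')
  3 → (14, 'ad')
  4 → (7, 'beaceedad')
  5 → (1, 'caacddbeaceedad')
  6 → (4, 'cddbeaceedad')
  7 → (10, 'ceedad')
  8 → (15, 'd')
  9 → (13, 'dad')
  10 → (6, 'dbeaceedad')
  11 → (0, 'dcaacddbeaceedad')
  12 → (5, 'ddbeaceedad')
  13 → (8, 'eaceedad')
  14 → (12, 'edad')
  15 → (11, 'eedad')

SA = [2, 3, 9, 14, 7, 1, 4, 10, 15, 13, 6, 0, 5, 8, 12, 11]
i: (SA[i-1],SA[i]) lcp shared
  1: (2,3) 1 'a'
  2: (3,9) 2 'ac'
  3: (9,14) 1 'a'
  4: (14,7) 0 ''
  5: (7,1) 0 ''
  6: (1,4) 1 'c'
  7: (4,10) 1 'c'
  8: (10,15) 0 ''
  9: (15,13) 1 'd'
  10: (13,6) 1 'd'
  11: (6,0) 1 'd'
  12: (0,5) 1 'd'
  13: (5,8) 0 ''
  14: (8,12) 1 'e'
  15: (12,11) 1 'e'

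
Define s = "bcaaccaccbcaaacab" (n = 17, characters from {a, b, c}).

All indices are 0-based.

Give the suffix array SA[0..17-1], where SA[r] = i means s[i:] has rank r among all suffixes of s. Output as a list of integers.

[11, 12, 2, 15, 13, 3, 6, 16, 9, 0, 10, 1, 14, 5, 8, 4, 7]

sorted suffixes:
  #0 SA[0]=11  'aaacab'
  #1 SA[1]=12  'aacab'
  #2 SA[2]=2  'aaccaccbcaaacab'
  #3 SA[3]=15  'ab'
  #4 SA[4]=13  'acab'
  #5 SA[5]=3  'accaccbcaaacab'
  #6 SA[6]=6  'accbcaaacab'
  #7 SA[7]=16  'b'
  #8 SA[8]=9  'bcaaacab'
  #9 SA[9]=0  'bcaaccaccbcaaacab'
  #10 SA[10]=10  'caaacab'
  #11 SA[11]=1  'caaccaccbcaaacab'
  #12 SA[12]=14  'cab'
  #13 SA[13]=5  'caccbcaaacab'
  #14 SA[14]=8  'cbcaaacab'
  #15 SA[15]=4  'ccaccbcaaacab'
  #16 SA[16]=7  'ccbcaaacab'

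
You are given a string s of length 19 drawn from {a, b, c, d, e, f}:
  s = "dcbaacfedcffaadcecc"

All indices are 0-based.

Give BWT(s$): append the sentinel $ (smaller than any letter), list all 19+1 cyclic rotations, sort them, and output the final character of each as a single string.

cbfaaccdedad$aecffcc

rank  rotation              last
    0  $dcbaacfedcffaadcecc  c
    1  aacfedcffaadcecc$dcb  b
    2  aadcecc$dcbaacfedcff  f
    3  acfedcffaadcecc$dcba  a
    4  adcecc$dcbaacfedcffa  a
    5  baacfedcffaadcecc$dc  c
    6  c$dcbaacfedcffaadcec  c
    7  cbaacfedcffaadcecc$d  d
    8  cc$dcbaacfedcffaadce  e
    9  cecc$dcbaacfedcffaad  d
   10  cfedcffaadcecc$dcbaa  a
   11  cffaadcecc$dcbaacfed  d
   12  dcbaacfedcffaadcecc$  $
   13  dcecc$dcbaacfedcffaa  a
   14  dcffaadcecc$dcbaacfe  e
   15  ecc$dcbaacfedcffaadc  c
   16  edcffaadcecc$dcbaacf  f
   17  faadcecc$dcbaacfedcf  f
   18  fedcffaadcecc$dcbaac  c
   19  ffaadcecc$dcbaacfedc  c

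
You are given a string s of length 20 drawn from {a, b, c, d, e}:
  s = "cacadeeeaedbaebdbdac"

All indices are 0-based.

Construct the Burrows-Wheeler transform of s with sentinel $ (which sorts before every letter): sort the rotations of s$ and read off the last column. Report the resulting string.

cdccbeddea$abebaeaaed

rank  rotation               last
    0  $cacadeeeaedbaebdbdac  c
    1  ac$cacadeeeaedbaebdbd  d
    2  acadeeeaedbaebdbdac$c  c
    3  adeeeaedbaebdbdac$cac  c
    4  aebdbdac$cacadeeeaedb  b
    5  aedbaebdbdac$cacadeee  e
    6  baebdbdac$cacadeeeaed  d
    7  bdac$cacadeeeaedbaebd  d
    8  bdbdac$cacadeeeaedbae  e
    9  c$cacadeeeaedbaebdbda  a
   10  cacadeeeaedbaebdbdac$  $
   11  cadeeeaedbaebdbdac$ca  a
   12  dac$cacadeeeaedbaebdb  b
   13  dbaebdbdac$cacadeeeae  e
   14  dbdac$cacadeeeaedbaeb  b
   15  deeeaedbaebdbdac$caca  a
   16  eaedbaebdbdac$cacadee  e
   17  ebdbdac$cacadeeeaedba  a
   18  edbaebdbdac$cacadeeea  a
   19  eeaedbaebdbdac$cacade  e
   20  eeeaedbaebdbdac$cacad  d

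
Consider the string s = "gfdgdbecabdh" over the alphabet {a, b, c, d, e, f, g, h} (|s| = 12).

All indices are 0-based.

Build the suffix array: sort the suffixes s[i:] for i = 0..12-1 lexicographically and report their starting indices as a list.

rank | idx | suffix
   0 |   8 | abdh
   1 |   9 | bdh
   2 |   5 | becabdh
   3 |   7 | cabdh
   4 |   4 | dbecabdh
   5 |   2 | dgdbecabdh
   6 |  10 | dh
   7 |   6 | ecabdh
   8 |   1 | fdgdbecabdh
   9 |   3 | gdbecabdh
  10 |   0 | gfdgdbecabdh
  11 |  11 | h

[8, 9, 5, 7, 4, 2, 10, 6, 1, 3, 0, 11]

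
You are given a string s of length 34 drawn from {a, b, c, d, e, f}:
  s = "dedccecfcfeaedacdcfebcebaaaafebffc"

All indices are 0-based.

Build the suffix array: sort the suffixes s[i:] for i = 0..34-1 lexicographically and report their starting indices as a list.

rank | idx | suffix
   0 |  24 | aaaafebffc
   1 |  25 | aaafebffc
   2 |  26 | aafebffc
   3 |  14 | acdcfebcebaaaafebffc
   4 |  11 | aedacdcfebcebaaaafebffc
   5 |  27 | afebffc
   6 |  23 | baaaafebffc
   7 |  20 | bcebaaaafebffc
   8 |  30 | bffc
   9 |  33 | c
  10 |   3 | ccecfcfeaedacdcfebcebaaaafebffc
  11 |  15 | cdcfebcebaaaafebffc
  12 |  21 | cebaaaafebffc
  13 |   4 | cecfcfeaedacdcfebcebaaaafebffc
  14 |   6 | cfcfeaedacdcfebcebaaaafebffc
  15 |   8 | cfeaedacdcfebcebaaaafebffc
  16 |  17 | cfebcebaaaafebffc
  17 |  13 | dacdcfebcebaaaafebffc
  18 |   2 | dccecfcfeaedacdcfebcebaaaafebffc
  19 |  16 | dcfebcebaaaafebffc
  20 |   0 | dedccecfcfeaedacdcfebcebaaaafebffc
  21 |  10 | eaedacdcfebcebaaaafebffc
  22 |  22 | ebaaaafebffc
  23 |  19 | ebcebaaaafebffc
  24 |  29 | ebffc
  25 |   5 | ecfcfeaedacdcfebcebaaaafebffc
  26 |  12 | edacdcfebcebaaaafebffc
  27 |   1 | edccecfcfeaedacdcfebcebaaaafebffc
  28 |  32 | fc
  29 |   7 | fcfeaedacdcfebcebaaaafebffc
  30 |   9 | feaedacdcfebcebaaaafebffc
  31 |  18 | febcebaaaafebffc
  32 |  28 | febffc
  33 |  31 | ffc

[24, 25, 26, 14, 11, 27, 23, 20, 30, 33, 3, 15, 21, 4, 6, 8, 17, 13, 2, 16, 0, 10, 22, 19, 29, 5, 12, 1, 32, 7, 9, 18, 28, 31]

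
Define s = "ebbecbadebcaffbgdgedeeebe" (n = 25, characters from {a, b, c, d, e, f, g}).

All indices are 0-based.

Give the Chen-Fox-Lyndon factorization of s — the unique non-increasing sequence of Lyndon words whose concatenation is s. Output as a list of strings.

emit factor 1: 'e' (i=0, period=1)
emit factor 2: 'bbec' (i=1, period=4)
emit factor 3: 'b' (i=5, period=1)
emit factor 4: 'adebcaffbgdgedeeebe' (i=6, period=19)

["e", "bbec", "b", "adebcaffbgdgedeeebe"]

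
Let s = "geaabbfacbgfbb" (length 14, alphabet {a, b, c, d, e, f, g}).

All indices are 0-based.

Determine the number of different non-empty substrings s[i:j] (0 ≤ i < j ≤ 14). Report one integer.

96

sorted suffixes:
  #0 SA[0]=2  'aabbfacbgfbb'
  #1 SA[1]=3  'abbfacbgfbb'
  #2 SA[2]=7  'acbgfbb'
  #3 SA[3]=13  'b'
  #4 SA[4]=12  'bb'
  #5 SA[5]=4  'bbfacbgfbb'
  #6 SA[6]=5  'bfacbgfbb'
  #7 SA[7]=9  'bgfbb'
  #8 SA[8]=8  'cbgfbb'
  #9 SA[9]=1  'eaabbfacbgfbb'
  #10 SA[10]=6  'facbgfbb'
  #11 SA[11]=11  'fbb'
  #12 SA[12]=0  'geaabbfacbgfbb'
  #13 SA[13]=10  'gfbb'

SA = [2, 3, 7, 13, 12, 4, 5, 9, 8, 1, 6, 11, 0, 10]
rank  pair      lcp
   1  s[2:],s[3:]  1  'a'
   2  s[3:],s[7:]  1  'a'
   3  s[7:],s[13:]  0  ''
   4  s[13:],s[12:]  1  'b'
   5  s[12:],s[4:]  2  'bb'
   6  s[4:],s[5:]  1  'b'
   7  s[5:],s[9:]  1  'b'
   8  s[9:],s[8:]  0  ''
   9  s[8:],s[1:]  0  ''
  10  s[1:],s[6:]  0  ''
  11  s[6:],s[11:]  1  'f'
  12  s[11:],s[0:]  0  ''
  13  s[0:],s[10:]  1  'g'

n(n+1)/2 = 14·15/2 = 105
Σ LCP = 0 + 1 + 1 + 0 + 1 + 2 + 1 + 1 + 0 + 0 + 0 + 1 + 0 + 1 = 9
distinct = 105 − 9 = 96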